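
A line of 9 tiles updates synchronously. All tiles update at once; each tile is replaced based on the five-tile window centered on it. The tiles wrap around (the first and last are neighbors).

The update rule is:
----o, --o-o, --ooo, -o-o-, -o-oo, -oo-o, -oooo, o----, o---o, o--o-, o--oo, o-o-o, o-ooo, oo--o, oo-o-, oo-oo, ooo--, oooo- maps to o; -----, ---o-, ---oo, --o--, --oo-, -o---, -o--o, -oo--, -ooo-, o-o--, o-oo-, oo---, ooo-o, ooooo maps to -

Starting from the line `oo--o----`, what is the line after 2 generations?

o---oo---

--oo--oo-
o---oo---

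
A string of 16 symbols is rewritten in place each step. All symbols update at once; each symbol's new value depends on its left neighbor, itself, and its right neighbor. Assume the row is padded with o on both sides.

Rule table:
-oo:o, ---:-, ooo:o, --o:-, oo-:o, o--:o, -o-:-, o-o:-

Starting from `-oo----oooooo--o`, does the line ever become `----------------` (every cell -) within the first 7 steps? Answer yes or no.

no

-ooo---ooooooo-o
-oooo--ooooooo-o
-ooooo-ooooooo-o
-ooooo-ooooooo-o  (fixed point — unchanged through step 7)
step 7 is -ooooo-ooooooo-o, still not uniform -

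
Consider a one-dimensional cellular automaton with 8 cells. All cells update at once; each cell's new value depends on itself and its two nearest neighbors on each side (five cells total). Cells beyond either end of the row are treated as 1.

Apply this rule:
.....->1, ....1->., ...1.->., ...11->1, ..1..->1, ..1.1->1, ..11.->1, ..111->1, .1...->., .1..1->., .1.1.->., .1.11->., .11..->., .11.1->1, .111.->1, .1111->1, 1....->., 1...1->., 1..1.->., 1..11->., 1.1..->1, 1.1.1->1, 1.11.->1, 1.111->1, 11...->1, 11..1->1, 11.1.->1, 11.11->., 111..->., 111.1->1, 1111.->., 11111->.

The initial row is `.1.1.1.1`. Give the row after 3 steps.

11.1.1.1
.111.1.1
.11111.1

.11111.1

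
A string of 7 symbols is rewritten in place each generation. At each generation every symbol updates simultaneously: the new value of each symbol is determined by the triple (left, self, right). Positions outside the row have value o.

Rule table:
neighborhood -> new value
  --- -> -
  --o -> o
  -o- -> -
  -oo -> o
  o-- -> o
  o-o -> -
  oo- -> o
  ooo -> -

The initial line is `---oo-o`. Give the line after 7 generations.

-oo-oo-

o-ooo-o
o-o-o-o
o-----o
oo---oo
-oo-oo-
-oo-oo-  (fixed point — unchanged through generation 7)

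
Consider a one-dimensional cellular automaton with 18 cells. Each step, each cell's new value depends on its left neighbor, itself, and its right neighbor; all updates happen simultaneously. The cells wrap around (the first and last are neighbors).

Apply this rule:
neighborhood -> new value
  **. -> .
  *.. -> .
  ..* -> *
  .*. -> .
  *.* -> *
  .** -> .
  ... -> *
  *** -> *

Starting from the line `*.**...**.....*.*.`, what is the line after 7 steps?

.*...**...****.*.*
*..**...**.**.*.*.
..*...**..*..*.*.*
.*..**...*..*.*.*.
*..*...**..*.*.*..
..*..**...*.*.*..*
.*..*...**.*.*..*.

.*..*...**.*.*..*.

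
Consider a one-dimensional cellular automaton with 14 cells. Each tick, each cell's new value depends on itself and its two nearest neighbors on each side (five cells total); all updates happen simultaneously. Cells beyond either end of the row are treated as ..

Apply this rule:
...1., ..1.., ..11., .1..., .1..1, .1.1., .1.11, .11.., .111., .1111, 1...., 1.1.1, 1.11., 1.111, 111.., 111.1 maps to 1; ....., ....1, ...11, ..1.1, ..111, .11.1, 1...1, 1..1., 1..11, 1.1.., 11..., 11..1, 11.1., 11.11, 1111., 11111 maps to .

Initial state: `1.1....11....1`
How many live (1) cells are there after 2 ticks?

9

.1.11..11.1.11
1.111..1..1111
count of 1: 9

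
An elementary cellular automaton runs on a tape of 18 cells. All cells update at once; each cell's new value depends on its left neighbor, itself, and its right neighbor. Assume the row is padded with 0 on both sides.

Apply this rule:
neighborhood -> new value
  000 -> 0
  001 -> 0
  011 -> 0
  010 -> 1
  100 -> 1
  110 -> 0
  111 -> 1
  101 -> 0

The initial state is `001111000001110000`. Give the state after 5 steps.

000000000010001000

000110100000101000
000000110000101100
000000001000100010
000000001100110011
000000000010001000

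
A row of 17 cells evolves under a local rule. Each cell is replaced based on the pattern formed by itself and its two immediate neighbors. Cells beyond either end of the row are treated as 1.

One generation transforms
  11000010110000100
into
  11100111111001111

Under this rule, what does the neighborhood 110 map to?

At position 1 the neighborhood is 110; the next row has 1 there.

1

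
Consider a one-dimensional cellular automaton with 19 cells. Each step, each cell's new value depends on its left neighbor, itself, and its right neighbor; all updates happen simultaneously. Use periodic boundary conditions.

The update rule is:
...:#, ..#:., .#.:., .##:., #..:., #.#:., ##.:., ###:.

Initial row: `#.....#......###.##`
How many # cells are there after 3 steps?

7

step 1: ..###...####.......
step 2: #.....#......######
step 3: ..###...####.......
count of #: 7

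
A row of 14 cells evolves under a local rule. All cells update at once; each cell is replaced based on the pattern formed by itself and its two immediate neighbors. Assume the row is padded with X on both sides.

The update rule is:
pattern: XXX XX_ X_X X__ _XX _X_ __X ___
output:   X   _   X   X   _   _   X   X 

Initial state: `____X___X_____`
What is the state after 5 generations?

_X_X_X_X_X_X_X

generation 1: XXXX_XXX_XXXXX
generation 2: XXX_X_X_X_XXXX
generation 3: XX_X_X_X_X_XXX
generation 4: X_X_X_X_X_X_XX
generation 5: _X_X_X_X_X_X_X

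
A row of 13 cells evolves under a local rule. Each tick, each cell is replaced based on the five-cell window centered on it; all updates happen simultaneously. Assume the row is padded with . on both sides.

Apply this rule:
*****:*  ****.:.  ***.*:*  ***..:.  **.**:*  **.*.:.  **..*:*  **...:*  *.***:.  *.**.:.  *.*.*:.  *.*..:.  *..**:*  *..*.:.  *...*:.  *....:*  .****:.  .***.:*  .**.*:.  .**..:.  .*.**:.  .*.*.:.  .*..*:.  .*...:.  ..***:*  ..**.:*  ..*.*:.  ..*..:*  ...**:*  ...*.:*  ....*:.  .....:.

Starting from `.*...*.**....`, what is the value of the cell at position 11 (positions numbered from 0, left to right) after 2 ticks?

*

tick 1: **..*....**..
tick 2: *.*.*.*.**.**
position 11 holds *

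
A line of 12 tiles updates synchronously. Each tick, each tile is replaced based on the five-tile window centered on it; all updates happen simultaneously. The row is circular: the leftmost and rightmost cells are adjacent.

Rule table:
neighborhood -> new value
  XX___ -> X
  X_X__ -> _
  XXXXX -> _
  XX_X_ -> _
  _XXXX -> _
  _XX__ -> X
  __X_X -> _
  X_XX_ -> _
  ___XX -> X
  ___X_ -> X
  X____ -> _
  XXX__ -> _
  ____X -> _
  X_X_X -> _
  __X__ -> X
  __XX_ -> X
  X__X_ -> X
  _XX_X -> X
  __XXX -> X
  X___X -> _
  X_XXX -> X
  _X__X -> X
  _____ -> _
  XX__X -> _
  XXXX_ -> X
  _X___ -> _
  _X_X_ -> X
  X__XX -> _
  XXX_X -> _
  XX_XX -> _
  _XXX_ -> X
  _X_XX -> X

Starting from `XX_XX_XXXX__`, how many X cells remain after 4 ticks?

6

XX__X_X_X___
XX_X_X_X___X
X___X_X___XX
_X_X_X___XXX
count of X: 6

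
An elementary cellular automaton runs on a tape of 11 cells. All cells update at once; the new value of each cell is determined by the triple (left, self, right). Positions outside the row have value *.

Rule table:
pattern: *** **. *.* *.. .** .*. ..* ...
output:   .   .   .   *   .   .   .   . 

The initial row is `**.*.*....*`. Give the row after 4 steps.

..*......*.

step 1: ......*....
step 2: *......*...
step 3: .*......*..
step 4: ..*......*.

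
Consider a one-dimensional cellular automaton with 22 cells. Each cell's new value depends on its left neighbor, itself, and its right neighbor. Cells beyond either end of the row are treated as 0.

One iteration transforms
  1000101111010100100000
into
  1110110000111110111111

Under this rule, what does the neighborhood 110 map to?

0

At position 9 the neighborhood is 110; the next row has 0 there.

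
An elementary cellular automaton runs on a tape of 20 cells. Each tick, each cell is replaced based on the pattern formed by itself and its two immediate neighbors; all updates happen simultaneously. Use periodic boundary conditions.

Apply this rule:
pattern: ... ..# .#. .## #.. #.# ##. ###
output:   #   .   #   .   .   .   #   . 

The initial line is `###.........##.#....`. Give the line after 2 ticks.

tick 1: ..#.#######..#.#.##.
tick 2: #.#.......#..#.#..#.

#.#.......#..#.#..#.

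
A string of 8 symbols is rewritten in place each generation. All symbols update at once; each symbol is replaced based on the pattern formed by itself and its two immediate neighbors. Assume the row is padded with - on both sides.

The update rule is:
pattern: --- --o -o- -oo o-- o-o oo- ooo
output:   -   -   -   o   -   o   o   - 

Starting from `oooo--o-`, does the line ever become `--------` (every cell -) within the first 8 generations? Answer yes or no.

yes

o--o----
--------
all cells are - at generation 2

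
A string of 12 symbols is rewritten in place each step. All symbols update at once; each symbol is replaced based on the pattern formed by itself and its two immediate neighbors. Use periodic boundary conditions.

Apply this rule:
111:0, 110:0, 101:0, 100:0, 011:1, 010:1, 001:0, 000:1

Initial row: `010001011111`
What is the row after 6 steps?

010101010101

010101010000
010101010111
010101010100
010101010101
010101010101  (fixed point — unchanged through step 6)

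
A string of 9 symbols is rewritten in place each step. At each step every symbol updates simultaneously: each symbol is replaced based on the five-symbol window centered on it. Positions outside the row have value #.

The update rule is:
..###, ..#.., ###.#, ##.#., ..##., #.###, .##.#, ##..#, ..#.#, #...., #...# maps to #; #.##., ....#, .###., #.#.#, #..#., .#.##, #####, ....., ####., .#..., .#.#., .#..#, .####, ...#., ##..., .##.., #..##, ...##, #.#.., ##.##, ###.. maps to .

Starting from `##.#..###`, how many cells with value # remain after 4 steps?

3

.##...#..
....#.#..
.#..#....
#...#.#..
count of #: 3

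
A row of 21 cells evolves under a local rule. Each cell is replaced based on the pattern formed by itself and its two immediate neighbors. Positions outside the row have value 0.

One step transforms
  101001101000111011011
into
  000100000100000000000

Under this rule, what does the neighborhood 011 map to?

0

At position 5 the neighborhood is 011; the next row has 0 there.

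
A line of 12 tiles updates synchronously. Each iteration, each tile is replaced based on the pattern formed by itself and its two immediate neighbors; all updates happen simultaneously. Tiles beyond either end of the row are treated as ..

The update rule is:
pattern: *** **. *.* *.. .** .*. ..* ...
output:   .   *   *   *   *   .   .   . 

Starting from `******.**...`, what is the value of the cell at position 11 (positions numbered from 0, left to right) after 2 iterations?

.

iteration 1: *....*****..
iteration 2: .*...*...**.
position 11 holds .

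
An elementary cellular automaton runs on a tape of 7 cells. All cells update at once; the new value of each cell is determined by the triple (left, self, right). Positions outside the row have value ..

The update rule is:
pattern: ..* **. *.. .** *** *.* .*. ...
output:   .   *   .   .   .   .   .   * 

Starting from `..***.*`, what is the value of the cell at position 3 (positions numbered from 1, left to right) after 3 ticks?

.

tick 1: *...*..
tick 2: ..*...*
tick 3: *...*..
position 3 holds .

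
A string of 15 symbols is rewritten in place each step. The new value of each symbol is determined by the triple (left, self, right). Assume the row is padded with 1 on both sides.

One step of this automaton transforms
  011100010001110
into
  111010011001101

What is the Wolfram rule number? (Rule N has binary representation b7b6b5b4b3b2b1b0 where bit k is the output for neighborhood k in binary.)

188

position 2: 111 → 1  (bit 7 = 1)
position 3: 110 → 0  (bit 6 = 0)
position 0: 101 → 1  (bit 5 = 1)
position 4: 100 → 1  (bit 4 = 1)
position 1: 011 → 1  (bit 3 = 1)
position 7: 010 → 1  (bit 2 = 1)
position 6: 001 → 0  (bit 1 = 0)
position 5: 000 → 0  (bit 0 = 0)
bits b7..b0 = 10111100 = 188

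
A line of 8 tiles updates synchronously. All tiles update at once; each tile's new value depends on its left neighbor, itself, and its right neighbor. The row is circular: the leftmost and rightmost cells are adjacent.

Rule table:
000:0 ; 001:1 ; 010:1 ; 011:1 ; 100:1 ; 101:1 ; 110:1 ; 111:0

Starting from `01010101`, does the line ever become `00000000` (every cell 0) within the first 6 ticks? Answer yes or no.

yes

11111111
00000000
all cells are 0 at tick 2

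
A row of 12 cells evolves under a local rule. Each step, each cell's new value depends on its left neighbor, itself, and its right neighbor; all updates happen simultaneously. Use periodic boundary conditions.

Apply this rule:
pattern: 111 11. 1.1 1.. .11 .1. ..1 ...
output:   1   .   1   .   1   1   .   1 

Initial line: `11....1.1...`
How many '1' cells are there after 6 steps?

8

1..11.111.1.
1..1.111.111
...1111.1111
.1.111.1111.
.1111.1111..
.111.1111..1
count of 1: 8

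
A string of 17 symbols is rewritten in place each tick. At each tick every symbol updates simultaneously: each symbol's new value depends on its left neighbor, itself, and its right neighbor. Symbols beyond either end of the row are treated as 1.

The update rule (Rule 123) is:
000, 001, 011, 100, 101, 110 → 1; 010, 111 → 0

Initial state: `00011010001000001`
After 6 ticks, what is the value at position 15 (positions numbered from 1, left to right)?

11111101110111111
00000111011100000
11111101110111111  (repeats tick 1; period 2)
tick 6: 00000111011100000
position 15 holds 0

0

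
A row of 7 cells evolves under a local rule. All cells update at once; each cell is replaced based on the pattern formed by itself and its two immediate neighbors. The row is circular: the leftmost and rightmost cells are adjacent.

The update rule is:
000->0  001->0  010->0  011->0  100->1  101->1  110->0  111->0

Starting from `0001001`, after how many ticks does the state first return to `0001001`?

1000100
0100010
0010001
1001000
0100100
0010010
0001001

7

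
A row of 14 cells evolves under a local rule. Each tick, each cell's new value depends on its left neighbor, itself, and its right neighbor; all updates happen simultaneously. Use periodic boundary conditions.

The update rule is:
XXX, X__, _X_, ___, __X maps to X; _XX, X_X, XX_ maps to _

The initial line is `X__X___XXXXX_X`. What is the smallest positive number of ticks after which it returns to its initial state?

tick 1: _XXXXXX_XXX___
tick 2: X_XXXX___X_XXX
tick 3: ___XX_XXXX__XX
tick 4: XXX____XX_XX__
tick 5: _X_XXXX_____XX
tick 6: _X__XX_XXXXX__
tick 7: XXXX____XXX_XX
tick 8: XXX_XXXX_X___X
tick 9: XX___XX__XXXX_
tick 10: __XXX__XX_XX__
tick 11: XX_X_XX_____XX
tick 12: X__X___XXXXX_X

12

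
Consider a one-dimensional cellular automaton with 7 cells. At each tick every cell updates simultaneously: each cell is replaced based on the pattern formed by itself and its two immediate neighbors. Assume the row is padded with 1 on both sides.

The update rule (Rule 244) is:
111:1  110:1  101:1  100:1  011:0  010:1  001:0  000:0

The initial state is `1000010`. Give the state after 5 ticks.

1111110

1100011
1110001
1111000
1111100
1111110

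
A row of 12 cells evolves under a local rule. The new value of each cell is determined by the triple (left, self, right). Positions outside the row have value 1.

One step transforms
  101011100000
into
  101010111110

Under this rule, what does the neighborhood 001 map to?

0

At position 11 the neighborhood is 001; the next row has 0 there.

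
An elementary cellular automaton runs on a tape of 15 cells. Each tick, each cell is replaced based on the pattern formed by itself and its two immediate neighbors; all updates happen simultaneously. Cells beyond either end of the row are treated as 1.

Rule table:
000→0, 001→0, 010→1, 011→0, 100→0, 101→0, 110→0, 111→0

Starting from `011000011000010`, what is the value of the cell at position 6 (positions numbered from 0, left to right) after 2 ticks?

000000000000010
000000000000010
position 6 holds 0

0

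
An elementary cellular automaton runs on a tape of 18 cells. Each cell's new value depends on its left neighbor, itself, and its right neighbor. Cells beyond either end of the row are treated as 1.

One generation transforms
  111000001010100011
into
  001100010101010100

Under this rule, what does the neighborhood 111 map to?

At position 0 the neighborhood is 111; the next row has 0 there.

0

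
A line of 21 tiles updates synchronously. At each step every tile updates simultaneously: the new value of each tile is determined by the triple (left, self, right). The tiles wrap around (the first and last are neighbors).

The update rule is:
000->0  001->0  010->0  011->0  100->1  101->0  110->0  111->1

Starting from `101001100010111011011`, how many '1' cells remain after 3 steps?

000100010000010000001
100010001000001000000
010001000100000100000
count of 1: 4

4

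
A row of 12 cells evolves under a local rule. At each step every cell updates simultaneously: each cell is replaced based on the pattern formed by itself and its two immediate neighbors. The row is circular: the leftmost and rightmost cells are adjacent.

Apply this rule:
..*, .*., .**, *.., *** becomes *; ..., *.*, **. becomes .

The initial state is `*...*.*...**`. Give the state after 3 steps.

**.*******.*

.*.**.**.***
.*.*..*..**.
**.*******.*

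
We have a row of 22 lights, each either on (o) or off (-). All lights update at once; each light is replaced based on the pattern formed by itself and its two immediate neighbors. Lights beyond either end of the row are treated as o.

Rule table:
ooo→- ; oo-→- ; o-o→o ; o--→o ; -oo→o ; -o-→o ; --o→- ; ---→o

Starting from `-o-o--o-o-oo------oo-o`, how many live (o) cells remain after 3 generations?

14

ooooo-ooooo-ooooo-o-oo
-----oo----oo----oooo-
oooo-o-ooo-o-ooo-o---o
count of o: 14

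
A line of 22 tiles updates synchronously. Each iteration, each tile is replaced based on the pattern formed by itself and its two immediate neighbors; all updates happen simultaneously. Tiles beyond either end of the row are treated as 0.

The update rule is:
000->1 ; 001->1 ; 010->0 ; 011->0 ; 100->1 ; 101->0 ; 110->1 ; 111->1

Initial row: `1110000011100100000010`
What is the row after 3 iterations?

0001111111011110111111

0111111101111011111101
1011111100111001111100
0001111111011110111111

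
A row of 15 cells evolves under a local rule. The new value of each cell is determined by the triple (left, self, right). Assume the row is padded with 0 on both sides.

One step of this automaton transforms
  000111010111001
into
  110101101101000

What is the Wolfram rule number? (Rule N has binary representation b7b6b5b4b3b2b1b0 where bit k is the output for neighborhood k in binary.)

105

position 4: 111 → 0  (bit 7 = 0)
position 5: 110 → 1  (bit 6 = 1)
position 6: 101 → 1  (bit 5 = 1)
position 12: 100 → 0  (bit 4 = 0)
position 3: 011 → 1  (bit 3 = 1)
position 7: 010 → 0  (bit 2 = 0)
position 2: 001 → 0  (bit 1 = 0)
position 0: 000 → 1  (bit 0 = 1)
bits b7..b0 = 01101001 = 105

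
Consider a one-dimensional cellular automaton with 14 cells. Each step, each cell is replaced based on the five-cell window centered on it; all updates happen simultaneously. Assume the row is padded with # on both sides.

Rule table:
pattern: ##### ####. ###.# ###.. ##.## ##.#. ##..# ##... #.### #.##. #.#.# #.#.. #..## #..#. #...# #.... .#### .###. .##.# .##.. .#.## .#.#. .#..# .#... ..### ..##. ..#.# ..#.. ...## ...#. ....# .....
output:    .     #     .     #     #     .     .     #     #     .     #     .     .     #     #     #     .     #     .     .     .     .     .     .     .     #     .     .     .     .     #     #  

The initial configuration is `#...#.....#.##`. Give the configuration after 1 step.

###...###...#.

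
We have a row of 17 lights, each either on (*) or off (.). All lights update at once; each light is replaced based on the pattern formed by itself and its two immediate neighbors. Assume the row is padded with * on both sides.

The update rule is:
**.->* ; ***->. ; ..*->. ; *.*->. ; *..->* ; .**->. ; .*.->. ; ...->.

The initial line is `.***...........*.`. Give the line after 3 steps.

**...**..........

...**............
*...**...........
**...**..........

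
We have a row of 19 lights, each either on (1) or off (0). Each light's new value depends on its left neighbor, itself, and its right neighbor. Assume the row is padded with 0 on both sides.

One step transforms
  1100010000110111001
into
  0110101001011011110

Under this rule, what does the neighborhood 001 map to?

1

At position 4 the neighborhood is 001; the next row has 1 there.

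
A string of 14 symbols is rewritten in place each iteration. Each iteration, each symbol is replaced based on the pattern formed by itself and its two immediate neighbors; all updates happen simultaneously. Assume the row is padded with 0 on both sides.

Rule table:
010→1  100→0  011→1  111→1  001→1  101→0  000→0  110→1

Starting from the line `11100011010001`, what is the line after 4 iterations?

11101111010111

11100111010011
11101111010111
11101111010111  (fixed point — unchanged through iteration 4)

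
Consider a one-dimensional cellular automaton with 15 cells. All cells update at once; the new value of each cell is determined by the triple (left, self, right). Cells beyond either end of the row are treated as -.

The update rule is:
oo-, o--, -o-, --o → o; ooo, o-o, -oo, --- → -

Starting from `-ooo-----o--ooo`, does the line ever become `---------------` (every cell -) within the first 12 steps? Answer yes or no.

o--oo---oooo--o
ooo-oo-o---oooo
--o--o-oo-o---o
-ooooo--o-oo-oo
o----oooo--o--o
oo--o---ooooooo
-ooooo-o------o
o----o-oo----oo
oo--oo--oo--o-o
-ooo-ooo-oooo-o
o--o---o----o-o
ooooo-ooo--oo-o
step 12 is ooooo-ooo--oo-o, still not uniform -

no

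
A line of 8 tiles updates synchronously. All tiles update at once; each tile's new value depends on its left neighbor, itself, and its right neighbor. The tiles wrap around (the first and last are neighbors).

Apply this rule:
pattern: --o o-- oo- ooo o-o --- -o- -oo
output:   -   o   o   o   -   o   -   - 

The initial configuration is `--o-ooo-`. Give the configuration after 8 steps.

o----ooo
oooo--oo
ooooo--o
oooooo--
-oooooo-
--oooooo
o--ooooo
oo--oooo

oo--oooo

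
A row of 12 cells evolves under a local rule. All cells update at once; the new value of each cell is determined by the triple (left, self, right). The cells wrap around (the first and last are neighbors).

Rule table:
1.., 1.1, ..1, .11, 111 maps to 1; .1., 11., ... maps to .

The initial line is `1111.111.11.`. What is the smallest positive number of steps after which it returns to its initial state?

12

111.111.11.1
11.111.11.11
1.111.11.111
.111.11.1111
111.11.1111.
11.11.1111.1
1.11.1111.11
.11.1111.111
11.1111.111.
1.1111.111.1
.1111.111.11
1111.111.11.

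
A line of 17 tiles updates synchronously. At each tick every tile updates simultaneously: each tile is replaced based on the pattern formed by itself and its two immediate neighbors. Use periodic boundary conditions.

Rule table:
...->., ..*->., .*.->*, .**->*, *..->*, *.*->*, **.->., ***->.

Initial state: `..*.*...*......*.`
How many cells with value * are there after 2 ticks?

..****..**.....**
*.*...*.*.*....*.
count of *: 6

6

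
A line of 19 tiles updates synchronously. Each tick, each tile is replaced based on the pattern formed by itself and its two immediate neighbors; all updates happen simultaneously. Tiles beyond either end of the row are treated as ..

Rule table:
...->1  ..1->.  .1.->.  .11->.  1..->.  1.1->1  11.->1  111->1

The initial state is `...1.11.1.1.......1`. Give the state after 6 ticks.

11..1.11.1..11111..
.1...1.11....1111.1
...1..1.1.11..1111.
11.....1.1.1...111.
.1.111..1.1..1..11.
..1.11...1.......1.

..1.11...1.......1.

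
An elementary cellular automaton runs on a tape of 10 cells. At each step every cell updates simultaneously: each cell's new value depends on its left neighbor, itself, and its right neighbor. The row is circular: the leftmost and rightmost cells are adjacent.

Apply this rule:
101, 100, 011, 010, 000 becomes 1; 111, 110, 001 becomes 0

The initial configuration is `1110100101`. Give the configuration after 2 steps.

1101001100

0001110111
1101001100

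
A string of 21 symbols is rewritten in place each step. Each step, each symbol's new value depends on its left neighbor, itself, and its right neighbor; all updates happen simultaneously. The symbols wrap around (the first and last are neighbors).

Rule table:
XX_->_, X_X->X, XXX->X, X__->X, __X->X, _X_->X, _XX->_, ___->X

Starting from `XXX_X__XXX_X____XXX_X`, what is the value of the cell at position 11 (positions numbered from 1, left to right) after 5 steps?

step 1: XX_XXXX_X_XXXXXX_X_X_
step 2: __X_XX_XXX_XXXX_XXXXX
step 3: XXXX__X_X_X_XX_X_XXX_
step 4: _XX_XXXXXXXX__XXX_X_X
step 5: X__X_XXXXXX_XX_X_XXXX
position 11 holds X

X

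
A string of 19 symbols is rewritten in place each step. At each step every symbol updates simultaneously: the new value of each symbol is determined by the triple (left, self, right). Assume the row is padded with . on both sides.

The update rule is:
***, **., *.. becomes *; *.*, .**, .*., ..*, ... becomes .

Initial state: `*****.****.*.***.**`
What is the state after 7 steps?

.......****..***...

step 1: .****..***....**..*
step 2: ..****..***....**..
step 3: ...****..***....**.
step 4: ....****..***....**
step 5: .....****..***....*
step 6: ......****..***....
step 7: .......****..***...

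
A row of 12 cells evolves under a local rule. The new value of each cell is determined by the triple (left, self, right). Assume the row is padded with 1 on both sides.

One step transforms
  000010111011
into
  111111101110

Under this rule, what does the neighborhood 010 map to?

At position 4 the neighborhood is 010; the next row has 1 there.

1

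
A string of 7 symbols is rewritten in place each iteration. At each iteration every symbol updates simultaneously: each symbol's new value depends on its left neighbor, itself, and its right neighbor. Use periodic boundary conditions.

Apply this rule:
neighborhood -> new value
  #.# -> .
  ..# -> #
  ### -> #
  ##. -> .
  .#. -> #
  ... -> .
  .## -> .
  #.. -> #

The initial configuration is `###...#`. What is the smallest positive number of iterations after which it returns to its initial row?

##.#.#.
...#.#.
..##.##
##.....
..#...#
####.##
###...#

7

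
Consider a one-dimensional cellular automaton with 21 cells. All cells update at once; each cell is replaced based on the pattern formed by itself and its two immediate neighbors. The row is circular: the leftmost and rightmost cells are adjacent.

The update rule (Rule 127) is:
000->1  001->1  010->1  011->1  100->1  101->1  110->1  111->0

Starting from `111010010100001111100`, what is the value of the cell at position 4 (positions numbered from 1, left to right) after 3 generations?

1

generation 1: 101111111111111000111
generation 2: 111000000000001111100
generation 3: 101111111111111000111
position 4 holds 1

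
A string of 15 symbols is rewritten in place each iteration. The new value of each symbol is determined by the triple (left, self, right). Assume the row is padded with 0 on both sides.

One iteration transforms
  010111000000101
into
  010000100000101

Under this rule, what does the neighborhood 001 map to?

0

At position 0 the neighborhood is 001; the next row has 0 there.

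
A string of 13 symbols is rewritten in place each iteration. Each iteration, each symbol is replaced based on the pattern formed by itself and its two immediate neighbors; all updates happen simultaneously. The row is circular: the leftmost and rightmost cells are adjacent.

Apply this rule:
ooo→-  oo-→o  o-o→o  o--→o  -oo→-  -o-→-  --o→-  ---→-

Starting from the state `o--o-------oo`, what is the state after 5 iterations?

iteration 1: oo--o--------
iteration 2: -oo--o-------
iteration 3: --oo--o------
iteration 4: ---oo--o-----
iteration 5: ----oo--o----

----oo--o----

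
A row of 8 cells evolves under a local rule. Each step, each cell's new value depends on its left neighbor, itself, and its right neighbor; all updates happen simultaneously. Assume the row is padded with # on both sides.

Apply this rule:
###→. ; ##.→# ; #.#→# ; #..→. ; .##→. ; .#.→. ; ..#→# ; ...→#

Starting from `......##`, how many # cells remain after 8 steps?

step 1: .#####..
step 2: #....#.#
step 3: #.###.#.
step 4: ##..##.#
step 5: .#.#.##.
step 6: #.#.#.##
step 7: ##.#.#..
step 8: .##.#..#
count of #: 4

4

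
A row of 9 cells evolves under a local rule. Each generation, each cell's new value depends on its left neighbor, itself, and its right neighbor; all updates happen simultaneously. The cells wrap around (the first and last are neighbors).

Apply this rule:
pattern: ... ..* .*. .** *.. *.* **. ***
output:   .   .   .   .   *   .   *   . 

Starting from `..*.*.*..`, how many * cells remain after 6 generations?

generation 1: .......*.
generation 2: ........*
generation 3: *........
generation 4: .*.......
generation 5: ..*......
generation 6: ...*.....
count of *: 1

1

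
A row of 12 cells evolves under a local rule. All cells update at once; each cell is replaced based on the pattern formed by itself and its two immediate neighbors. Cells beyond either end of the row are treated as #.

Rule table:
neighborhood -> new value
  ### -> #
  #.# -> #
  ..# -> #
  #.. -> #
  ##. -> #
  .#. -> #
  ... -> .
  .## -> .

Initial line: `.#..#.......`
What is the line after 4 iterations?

iteration 1: ######.....#
iteration 2: #######...#.
iteration 3: ########.###
iteration 4: #########.##

#########.##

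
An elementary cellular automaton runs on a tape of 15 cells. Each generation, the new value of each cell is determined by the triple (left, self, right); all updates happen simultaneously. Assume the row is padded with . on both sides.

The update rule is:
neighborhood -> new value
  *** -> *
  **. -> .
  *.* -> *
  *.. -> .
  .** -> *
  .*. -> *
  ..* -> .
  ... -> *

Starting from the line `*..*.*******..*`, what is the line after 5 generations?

generation 1: *..********...*
generation 2: *..*******..*.*
generation 3: *..******...***
generation 4: *..*****..*.**.
generation 5: *..****...***..

*..****...***..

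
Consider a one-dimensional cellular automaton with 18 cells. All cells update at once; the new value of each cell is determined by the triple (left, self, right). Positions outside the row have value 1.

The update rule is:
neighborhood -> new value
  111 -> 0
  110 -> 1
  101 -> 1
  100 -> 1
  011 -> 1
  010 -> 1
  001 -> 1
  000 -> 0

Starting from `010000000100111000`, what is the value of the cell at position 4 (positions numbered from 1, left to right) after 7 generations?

111000001111101101
001100011000111111
111110111101100000
000011100111110001
100110111100011011
111111100110111110
000000111111100011
position 4 holds 0

0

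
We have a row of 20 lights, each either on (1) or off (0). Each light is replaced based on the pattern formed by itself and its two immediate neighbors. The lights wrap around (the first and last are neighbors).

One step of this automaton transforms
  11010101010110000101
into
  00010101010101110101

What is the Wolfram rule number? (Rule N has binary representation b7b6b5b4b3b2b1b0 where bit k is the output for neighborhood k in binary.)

29

position 0: 111 → 0  (bit 7 = 0)
position 1: 110 → 0  (bit 6 = 0)
position 2: 101 → 0  (bit 5 = 0)
position 13: 100 → 1  (bit 4 = 1)
position 11: 011 → 1  (bit 3 = 1)
position 3: 010 → 1  (bit 2 = 1)
position 16: 001 → 0  (bit 1 = 0)
position 14: 000 → 1  (bit 0 = 1)
bits b7..b0 = 00011101 = 29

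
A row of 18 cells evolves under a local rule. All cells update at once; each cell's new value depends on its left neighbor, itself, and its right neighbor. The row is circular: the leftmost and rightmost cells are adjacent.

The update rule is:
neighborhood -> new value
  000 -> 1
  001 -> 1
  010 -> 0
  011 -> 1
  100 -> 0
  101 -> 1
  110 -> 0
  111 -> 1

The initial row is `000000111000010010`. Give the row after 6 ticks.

tick 1: 111111110011100100
tick 2: 111111100111001001
tick 3: 111111001110010011
tick 4: 111110011100100111
tick 5: 111100111001001111
tick 6: 111001110010011111

111001110010011111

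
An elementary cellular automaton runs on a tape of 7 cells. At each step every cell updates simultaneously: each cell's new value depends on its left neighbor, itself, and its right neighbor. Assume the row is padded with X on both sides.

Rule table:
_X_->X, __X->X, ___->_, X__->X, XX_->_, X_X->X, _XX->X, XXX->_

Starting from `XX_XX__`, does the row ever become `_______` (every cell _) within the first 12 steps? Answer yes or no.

__XX_XX
XXX_XX_
___XX_X
X_XX_XX
_XX_XX_
XX_XX_X
__XX_XX  (repeats step 1; period 6)
step 12: XX_XX_X
step 12 is XX_XX_X, still not uniform _

no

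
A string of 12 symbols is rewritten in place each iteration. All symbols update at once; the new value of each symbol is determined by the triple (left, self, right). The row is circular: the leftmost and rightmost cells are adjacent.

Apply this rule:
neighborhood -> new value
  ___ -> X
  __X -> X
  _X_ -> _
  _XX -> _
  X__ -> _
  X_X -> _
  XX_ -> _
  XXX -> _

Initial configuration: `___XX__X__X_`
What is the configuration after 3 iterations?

_XXX___X__X_

XXX___X__X__
____XX__X__X
_XXX___X__X_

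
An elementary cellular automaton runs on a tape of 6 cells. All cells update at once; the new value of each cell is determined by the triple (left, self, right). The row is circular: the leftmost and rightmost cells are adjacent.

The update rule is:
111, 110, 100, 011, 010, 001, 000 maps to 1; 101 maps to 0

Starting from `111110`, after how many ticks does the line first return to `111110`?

1

111110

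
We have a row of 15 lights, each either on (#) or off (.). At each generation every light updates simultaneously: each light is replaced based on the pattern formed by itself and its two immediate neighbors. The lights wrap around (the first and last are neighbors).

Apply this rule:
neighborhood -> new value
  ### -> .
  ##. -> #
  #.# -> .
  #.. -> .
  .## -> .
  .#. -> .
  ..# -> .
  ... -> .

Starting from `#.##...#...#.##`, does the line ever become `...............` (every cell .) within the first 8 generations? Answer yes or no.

generation 1: #..#...........
generation 2: ...............
all cells are . at generation 2

yes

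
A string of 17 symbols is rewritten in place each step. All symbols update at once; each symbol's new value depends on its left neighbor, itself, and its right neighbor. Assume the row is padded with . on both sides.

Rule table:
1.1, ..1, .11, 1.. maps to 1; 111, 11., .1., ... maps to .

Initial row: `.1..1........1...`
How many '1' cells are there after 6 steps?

9

1.11.1......1.1..
.11.1.1....1.1.1.
11.1.1.1..1.1.1.1
1.1.1.1.11.1.1.1.
.1.1.1.11.1.1.1.1
1.1.1.11.1.1.1.1.
count of 1: 9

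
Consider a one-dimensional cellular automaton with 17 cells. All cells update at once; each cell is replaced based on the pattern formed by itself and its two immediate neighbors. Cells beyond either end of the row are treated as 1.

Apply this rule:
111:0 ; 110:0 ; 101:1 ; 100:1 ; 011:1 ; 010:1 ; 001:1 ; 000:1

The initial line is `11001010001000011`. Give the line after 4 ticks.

11110000000000000

00111111111111110
11100000000000001
00011111111111111
11110000000000000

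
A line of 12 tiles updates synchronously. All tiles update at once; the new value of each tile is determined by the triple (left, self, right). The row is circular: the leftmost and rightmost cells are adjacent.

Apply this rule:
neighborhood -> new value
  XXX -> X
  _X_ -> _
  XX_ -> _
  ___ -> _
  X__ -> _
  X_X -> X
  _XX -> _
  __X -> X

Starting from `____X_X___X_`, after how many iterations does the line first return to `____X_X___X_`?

___X_X___X__
__X_X___X___
_X_X___X____
X_X___X_____
_X___X_____X
X___X_____X_
___X_____X_X
__X_____X_X_
_X_____X_X__
X_____X_X___
_____X_X___X
____X_X___X_

12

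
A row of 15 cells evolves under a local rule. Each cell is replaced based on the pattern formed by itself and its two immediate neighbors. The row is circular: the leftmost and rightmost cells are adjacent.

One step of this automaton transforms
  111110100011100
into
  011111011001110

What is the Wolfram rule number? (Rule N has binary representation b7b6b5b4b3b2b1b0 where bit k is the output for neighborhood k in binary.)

241

position 1: 111 → 1  (bit 7 = 1)
position 4: 110 → 1  (bit 6 = 1)
position 5: 101 → 1  (bit 5 = 1)
position 7: 100 → 1  (bit 4 = 1)
position 0: 011 → 0  (bit 3 = 0)
position 6: 010 → 0  (bit 2 = 0)
position 9: 001 → 0  (bit 1 = 0)
position 8: 000 → 1  (bit 0 = 1)
bits b7..b0 = 11110001 = 241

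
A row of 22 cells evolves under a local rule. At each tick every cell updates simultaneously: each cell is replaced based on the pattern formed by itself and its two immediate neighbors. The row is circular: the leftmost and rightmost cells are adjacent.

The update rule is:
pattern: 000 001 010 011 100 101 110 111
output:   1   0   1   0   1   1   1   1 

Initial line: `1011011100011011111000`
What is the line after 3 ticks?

1101101111001101111110
0110110111100110111111
1011011011110011011111

1011011011110011011111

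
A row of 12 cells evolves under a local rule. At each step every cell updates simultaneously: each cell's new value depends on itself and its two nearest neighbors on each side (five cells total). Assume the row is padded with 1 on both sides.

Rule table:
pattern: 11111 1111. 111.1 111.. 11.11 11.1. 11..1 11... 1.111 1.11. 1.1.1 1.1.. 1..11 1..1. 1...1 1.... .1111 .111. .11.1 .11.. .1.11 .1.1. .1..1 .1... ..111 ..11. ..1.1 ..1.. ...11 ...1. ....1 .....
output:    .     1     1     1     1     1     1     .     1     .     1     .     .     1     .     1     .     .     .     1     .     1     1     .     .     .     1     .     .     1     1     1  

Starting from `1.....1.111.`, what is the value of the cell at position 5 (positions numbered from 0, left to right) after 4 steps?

.

step 1: 1.11111.1.11
step 2: 111..1111.1.
step 3: .111...1111.
step 4: 11.1.....111
position 5 holds .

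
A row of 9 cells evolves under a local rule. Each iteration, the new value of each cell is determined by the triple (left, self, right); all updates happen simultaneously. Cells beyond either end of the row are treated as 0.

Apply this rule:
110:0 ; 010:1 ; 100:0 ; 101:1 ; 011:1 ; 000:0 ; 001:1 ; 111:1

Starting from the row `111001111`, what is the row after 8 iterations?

100000000

110011110
100111100
101111000
111110000
111100000
111000000
110000000
100000000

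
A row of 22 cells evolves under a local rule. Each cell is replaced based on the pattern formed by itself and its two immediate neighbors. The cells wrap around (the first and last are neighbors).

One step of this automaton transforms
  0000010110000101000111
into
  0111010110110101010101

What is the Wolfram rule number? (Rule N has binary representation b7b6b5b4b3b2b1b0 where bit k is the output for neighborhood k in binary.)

77

position 20: 111 → 0  (bit 7 = 0)
position 8: 110 → 1  (bit 6 = 1)
position 6: 101 → 0  (bit 5 = 0)
position 0: 100 → 0  (bit 4 = 0)
position 7: 011 → 1  (bit 3 = 1)
position 5: 010 → 1  (bit 2 = 1)
position 4: 001 → 0  (bit 1 = 0)
position 1: 000 → 1  (bit 0 = 1)
bits b7..b0 = 01001101 = 77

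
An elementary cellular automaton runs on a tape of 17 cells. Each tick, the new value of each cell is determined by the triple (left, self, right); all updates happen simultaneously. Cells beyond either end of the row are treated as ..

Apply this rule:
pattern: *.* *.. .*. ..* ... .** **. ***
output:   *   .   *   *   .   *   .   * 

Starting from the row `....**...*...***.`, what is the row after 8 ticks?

***..***.........

...**...**..***..
..**...**..***...
.**...**..***....
**...**..***.....
*...**..***......
*..**..***.......
*.**..***........
***..***.........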